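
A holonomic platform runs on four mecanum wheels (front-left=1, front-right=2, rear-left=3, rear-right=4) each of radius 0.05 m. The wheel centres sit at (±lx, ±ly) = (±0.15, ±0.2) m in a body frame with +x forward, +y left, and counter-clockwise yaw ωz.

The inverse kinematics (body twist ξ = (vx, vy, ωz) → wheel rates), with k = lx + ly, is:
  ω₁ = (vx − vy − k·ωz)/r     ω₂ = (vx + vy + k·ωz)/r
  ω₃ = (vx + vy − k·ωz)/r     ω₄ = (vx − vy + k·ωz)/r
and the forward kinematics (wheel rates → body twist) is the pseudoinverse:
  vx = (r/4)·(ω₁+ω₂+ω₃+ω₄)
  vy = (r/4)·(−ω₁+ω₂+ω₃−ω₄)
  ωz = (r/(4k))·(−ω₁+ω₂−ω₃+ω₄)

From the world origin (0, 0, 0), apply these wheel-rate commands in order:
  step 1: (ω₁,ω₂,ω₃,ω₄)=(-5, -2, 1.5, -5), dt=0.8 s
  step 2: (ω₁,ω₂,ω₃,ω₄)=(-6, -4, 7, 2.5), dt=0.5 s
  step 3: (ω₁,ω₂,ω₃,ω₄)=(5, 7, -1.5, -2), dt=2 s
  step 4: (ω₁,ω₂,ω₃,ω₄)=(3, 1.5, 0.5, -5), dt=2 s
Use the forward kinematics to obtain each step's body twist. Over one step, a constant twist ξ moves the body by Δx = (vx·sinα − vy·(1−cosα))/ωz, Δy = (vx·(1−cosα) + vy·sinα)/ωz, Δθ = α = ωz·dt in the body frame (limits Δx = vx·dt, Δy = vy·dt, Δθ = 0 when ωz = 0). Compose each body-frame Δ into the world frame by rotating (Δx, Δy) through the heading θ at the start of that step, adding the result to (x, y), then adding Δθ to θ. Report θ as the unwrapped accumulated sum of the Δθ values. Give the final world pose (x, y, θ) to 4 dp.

step 1: ξ=(vx,vy,ωz)=(-0.1313, 0.1187, -0.1250), dt=0.8 → body Δ=(-0.1001, 0.1001, -0.1000) → world pose (-0.1001, 0.1001, -0.1000)
step 2: ξ=(vx,vy,ωz)=(-0.0063, 0.0813, -0.0893), dt=0.5 → body Δ=(-0.0022, 0.0407, -0.0446) → world pose (-0.0982, 0.1408, -0.1446)
step 3: ξ=(vx,vy,ωz)=(0.1063, 0.0313, 0.0536), dt=2.0 → body Δ=(0.2087, 0.0738, 0.1071) → world pose (0.1190, 0.1837, -0.0375)
step 4: ξ=(vx,vy,ωz)=(0.0000, 0.0500, -0.2500), dt=2.0 → body Δ=(0.0245, 0.0959, -0.5000) → world pose (0.1470, 0.2786, -0.5375)

(0.1470, 0.2786, -0.5375)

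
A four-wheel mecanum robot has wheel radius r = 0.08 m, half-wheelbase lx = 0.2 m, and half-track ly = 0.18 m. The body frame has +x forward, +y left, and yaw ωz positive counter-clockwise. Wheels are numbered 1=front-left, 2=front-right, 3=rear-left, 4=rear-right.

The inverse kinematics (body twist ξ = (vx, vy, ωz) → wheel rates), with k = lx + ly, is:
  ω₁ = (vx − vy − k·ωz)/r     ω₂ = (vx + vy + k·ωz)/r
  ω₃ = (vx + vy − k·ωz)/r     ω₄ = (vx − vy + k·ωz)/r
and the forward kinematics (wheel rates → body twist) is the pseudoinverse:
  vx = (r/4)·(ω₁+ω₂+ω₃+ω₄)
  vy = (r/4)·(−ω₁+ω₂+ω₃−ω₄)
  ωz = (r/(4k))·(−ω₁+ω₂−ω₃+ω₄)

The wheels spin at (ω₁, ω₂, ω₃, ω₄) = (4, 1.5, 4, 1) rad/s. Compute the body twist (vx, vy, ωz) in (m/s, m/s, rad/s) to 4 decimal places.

k = lx + ly = 0.2 + 0.18 = 0.3800
ω₁+ω₂+ω₃+ω₄ = 10.5000  →  vx = (0.08/4)·10.5000 = 0.2100
−ω₁+ω₂+ω₃−ω₄ = 0.5000  →  vy = (0.08/4)·0.5000 = 0.0100
−ω₁+ω₂−ω₃+ω₄ = -5.5000  →  ωz = (0.08/1.5200)·-5.5000 = -0.2895

(0.2100, 0.0100, -0.2895)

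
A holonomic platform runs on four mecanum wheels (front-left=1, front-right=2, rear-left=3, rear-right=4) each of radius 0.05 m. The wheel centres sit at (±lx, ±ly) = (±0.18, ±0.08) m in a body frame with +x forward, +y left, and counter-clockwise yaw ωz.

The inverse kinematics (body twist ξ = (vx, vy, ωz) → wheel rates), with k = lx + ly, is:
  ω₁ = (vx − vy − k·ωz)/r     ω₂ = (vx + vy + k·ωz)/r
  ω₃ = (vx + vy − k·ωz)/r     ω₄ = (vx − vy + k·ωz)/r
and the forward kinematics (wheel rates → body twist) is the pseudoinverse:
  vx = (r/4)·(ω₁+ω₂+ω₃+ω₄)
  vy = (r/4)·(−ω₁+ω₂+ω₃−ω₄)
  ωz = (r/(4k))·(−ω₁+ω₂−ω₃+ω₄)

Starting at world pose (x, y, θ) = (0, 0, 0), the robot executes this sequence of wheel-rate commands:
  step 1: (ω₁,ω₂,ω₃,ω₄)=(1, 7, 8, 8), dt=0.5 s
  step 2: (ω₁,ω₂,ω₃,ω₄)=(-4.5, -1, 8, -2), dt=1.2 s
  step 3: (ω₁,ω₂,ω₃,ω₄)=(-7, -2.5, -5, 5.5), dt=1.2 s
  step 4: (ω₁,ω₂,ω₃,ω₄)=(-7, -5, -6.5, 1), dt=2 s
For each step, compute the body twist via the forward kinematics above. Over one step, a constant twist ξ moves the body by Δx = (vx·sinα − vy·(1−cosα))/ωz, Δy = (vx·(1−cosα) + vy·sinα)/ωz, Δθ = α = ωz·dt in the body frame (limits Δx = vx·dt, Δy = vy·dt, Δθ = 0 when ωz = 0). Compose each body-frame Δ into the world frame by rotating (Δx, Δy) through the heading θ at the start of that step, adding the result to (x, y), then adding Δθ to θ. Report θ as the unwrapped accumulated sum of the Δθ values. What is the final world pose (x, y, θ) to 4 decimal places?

step 1: ξ=(vx,vy,ωz)=(0.3000, 0.0750, 0.2885), dt=0.5 → body Δ=(0.1468, 0.0482, 0.1442) → world pose (0.1468, 0.0482, 0.1442)
step 2: ξ=(vx,vy,ωz)=(0.0063, 0.1688, -0.3125), dt=1.2 → body Δ=(0.0449, 0.1964, -0.3750) → world pose (0.1629, 0.2490, -0.2308)
step 3: ξ=(vx,vy,ωz)=(-0.1125, -0.0750, 0.7212), dt=1.2 → body Δ=(-0.0822, -0.1340, 0.8654) → world pose (0.0523, 0.1373, 0.6346)
step 4: ξ=(vx,vy,ωz)=(-0.2188, -0.0687, 0.4567), dt=2.0 → body Δ=(-0.3206, -0.3055, 0.9135) → world pose (-0.0248, -0.2988, 1.5481)

(-0.0248, -0.2988, 1.5481)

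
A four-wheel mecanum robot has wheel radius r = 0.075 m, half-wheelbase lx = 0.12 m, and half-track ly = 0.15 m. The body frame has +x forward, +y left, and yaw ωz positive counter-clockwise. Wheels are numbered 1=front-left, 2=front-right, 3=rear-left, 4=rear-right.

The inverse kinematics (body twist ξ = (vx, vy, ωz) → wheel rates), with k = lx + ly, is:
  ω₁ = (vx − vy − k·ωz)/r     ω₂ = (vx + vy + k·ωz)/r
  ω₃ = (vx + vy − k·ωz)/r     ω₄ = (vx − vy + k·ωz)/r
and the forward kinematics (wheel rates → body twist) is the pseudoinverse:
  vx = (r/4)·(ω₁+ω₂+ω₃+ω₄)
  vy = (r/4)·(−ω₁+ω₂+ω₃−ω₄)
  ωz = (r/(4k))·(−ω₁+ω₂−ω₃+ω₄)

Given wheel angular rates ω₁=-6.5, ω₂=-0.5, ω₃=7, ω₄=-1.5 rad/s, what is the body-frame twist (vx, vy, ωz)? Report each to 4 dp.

(-0.0281, 0.2719, -0.1736)

k = lx + ly = 0.12 + 0.15 = 0.2700
ω₁+ω₂+ω₃+ω₄ = -1.5000  →  vx = (0.075/4)·-1.5000 = -0.0281
−ω₁+ω₂+ω₃−ω₄ = 14.5000  →  vy = (0.075/4)·14.5000 = 0.2719
−ω₁+ω₂−ω₃+ω₄ = -2.5000  →  ωz = (0.075/1.0800)·-2.5000 = -0.1736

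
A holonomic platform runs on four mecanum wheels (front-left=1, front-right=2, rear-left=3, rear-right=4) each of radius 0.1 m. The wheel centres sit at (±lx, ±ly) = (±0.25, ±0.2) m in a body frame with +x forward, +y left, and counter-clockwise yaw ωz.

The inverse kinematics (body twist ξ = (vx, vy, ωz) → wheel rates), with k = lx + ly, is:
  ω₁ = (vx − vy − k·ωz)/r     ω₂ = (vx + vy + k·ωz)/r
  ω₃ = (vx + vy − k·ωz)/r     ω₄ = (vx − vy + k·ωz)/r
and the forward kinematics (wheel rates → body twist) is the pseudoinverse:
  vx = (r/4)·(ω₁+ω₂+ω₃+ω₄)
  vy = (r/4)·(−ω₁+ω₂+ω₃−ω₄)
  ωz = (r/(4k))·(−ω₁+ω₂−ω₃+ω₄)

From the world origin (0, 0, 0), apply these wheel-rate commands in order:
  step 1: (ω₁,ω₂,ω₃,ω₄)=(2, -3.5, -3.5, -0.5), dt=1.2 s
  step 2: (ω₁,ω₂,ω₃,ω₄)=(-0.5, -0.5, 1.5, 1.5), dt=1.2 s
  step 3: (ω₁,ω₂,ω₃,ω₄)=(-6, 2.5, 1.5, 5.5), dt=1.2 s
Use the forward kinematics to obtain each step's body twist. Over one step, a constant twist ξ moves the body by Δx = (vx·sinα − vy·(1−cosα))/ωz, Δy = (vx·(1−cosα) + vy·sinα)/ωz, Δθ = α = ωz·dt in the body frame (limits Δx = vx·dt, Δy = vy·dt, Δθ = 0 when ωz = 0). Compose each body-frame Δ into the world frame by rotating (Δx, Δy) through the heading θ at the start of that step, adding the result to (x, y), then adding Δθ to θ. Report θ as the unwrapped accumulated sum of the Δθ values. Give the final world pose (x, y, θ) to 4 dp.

(-0.0599, -0.0978, 0.6667)

step 1: ξ=(vx,vy,ωz)=(-0.1375, -0.2125, -0.1389), dt=1.2 → body Δ=(-0.1854, -0.2401, -0.1667) → world pose (-0.1854, -0.2401, -0.1667)
step 2: ξ=(vx,vy,ωz)=(0.0500, 0.0000, 0.0000), dt=1.2 → body Δ=(0.0600, 0.0000, 0.0000) → world pose (-0.1263, -0.2501, -0.1667)
step 3: ξ=(vx,vy,ωz)=(0.0875, 0.1125, 0.6944), dt=1.2 → body Δ=(0.0402, 0.1612, 0.8333) → world pose (-0.0599, -0.0978, 0.6667)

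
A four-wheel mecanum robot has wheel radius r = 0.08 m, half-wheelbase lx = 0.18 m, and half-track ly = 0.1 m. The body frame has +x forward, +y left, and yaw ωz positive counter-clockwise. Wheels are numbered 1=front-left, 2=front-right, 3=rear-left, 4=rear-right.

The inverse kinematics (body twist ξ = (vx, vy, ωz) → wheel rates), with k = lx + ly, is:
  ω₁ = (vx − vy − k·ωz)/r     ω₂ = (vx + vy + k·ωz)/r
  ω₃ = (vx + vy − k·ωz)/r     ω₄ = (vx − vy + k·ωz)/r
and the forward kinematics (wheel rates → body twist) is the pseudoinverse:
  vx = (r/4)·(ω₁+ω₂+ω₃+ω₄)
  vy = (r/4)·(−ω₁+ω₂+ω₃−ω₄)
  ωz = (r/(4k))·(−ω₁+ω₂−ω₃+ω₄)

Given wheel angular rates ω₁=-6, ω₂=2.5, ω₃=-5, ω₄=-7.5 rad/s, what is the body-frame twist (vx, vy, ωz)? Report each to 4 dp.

(-0.3200, 0.2200, 0.4286)

k = lx + ly = 0.18 + 0.1 = 0.2800
ω₁+ω₂+ω₃+ω₄ = -16.0000  →  vx = (0.08/4)·-16.0000 = -0.3200
−ω₁+ω₂+ω₃−ω₄ = 11.0000  →  vy = (0.08/4)·11.0000 = 0.2200
−ω₁+ω₂−ω₃+ω₄ = 6.0000  →  ωz = (0.08/1.1200)·6.0000 = 0.4286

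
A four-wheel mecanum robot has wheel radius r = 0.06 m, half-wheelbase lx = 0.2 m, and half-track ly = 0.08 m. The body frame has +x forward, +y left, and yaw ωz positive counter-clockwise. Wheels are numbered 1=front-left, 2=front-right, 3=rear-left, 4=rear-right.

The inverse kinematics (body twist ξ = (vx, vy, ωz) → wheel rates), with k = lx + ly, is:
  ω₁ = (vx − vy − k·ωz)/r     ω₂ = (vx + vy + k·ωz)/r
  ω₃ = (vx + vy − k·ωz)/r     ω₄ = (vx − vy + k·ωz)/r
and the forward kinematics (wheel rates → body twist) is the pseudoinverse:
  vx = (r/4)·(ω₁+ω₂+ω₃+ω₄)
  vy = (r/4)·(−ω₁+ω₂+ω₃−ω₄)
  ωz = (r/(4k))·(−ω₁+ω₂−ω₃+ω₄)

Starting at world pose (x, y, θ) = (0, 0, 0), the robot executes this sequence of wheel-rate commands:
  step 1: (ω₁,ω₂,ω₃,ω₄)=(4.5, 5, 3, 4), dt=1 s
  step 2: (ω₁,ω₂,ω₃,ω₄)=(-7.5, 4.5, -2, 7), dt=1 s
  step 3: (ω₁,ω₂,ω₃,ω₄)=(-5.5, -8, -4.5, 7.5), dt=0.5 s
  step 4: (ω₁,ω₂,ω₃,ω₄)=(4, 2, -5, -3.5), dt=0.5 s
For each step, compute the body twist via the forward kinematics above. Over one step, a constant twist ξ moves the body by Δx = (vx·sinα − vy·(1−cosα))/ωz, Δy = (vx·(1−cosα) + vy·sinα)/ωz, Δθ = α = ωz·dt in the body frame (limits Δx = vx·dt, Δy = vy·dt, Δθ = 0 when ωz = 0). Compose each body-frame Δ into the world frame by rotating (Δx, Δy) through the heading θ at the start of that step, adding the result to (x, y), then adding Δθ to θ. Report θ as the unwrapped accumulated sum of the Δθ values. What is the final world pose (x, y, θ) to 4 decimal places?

step 1: ξ=(vx,vy,ωz)=(0.2475, -0.0075, 0.0804), dt=1.0 → body Δ=(0.2475, 0.0024, 0.0804) → world pose (0.2475, 0.0024, 0.0804)
step 2: ξ=(vx,vy,ωz)=(0.0300, 0.0450, 1.1250), dt=1.0 → body Δ=(0.0013, 0.0513, 1.1250) → world pose (0.2447, 0.0536, 1.2054)
step 3: ξ=(vx,vy,ωz)=(-0.1575, -0.2175, 0.5089), dt=0.5 → body Δ=(-0.0641, -0.1175, 0.2545) → world pose (0.3316, -0.0483, 1.4598)
step 4: ξ=(vx,vy,ωz)=(-0.0375, -0.0525, -0.0268), dt=0.5 → body Δ=(-0.0189, -0.0261, -0.0134) → world pose (0.3555, -0.0700, 1.4464)

(0.3555, -0.0700, 1.4464)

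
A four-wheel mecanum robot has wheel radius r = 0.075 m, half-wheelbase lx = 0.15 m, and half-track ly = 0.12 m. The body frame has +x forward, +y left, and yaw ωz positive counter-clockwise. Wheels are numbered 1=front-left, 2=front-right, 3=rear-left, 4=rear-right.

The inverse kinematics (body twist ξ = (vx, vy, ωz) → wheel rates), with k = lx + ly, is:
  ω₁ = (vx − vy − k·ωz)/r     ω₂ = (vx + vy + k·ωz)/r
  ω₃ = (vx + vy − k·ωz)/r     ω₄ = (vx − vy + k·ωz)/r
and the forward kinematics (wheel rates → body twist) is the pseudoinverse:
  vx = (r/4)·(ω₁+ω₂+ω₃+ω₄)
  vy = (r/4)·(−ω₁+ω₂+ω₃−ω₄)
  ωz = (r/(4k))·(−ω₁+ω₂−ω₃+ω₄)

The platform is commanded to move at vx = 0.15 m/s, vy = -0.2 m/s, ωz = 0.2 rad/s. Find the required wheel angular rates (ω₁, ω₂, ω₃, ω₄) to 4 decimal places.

k = lx + ly = 0.15 + 0.12 = 0.2700;  k·ωz = 0.2700·0.2 = 0.0540
ω₁ (FL) = (vx − vy − k·ωz)/r = 0.2960/0.075 = 3.9467
ω₂ (FR) = (vx + vy + k·ωz)/r = 0.0040/0.075 = 0.0533
ω₃ (RL) = (vx + vy − k·ωz)/r = -0.1040/0.075 = -1.3867
ω₄ (RR) = (vx − vy + k·ωz)/r = 0.4040/0.075 = 5.3867

(3.9467, 0.0533, -1.3867, 5.3867)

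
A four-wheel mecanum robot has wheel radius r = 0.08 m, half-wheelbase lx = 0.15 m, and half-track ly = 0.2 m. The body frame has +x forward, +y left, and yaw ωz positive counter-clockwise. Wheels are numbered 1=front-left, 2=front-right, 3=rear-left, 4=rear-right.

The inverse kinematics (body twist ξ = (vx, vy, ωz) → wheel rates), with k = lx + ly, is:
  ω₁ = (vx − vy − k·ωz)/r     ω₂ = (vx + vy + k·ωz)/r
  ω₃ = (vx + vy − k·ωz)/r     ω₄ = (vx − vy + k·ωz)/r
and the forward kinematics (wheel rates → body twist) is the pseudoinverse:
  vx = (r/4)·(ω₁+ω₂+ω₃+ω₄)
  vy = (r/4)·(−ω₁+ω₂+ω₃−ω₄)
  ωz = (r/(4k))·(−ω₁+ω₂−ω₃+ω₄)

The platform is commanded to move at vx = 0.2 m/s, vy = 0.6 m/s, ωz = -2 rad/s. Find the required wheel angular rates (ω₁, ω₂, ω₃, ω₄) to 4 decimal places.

(3.7500, 1.2500, 18.7500, -13.7500)

k = lx + ly = 0.15 + 0.2 = 0.3500;  k·ωz = 0.3500·-2 = -0.7000
ω₁ (FL) = (vx − vy − k·ωz)/r = 0.3000/0.08 = 3.7500
ω₂ (FR) = (vx + vy + k·ωz)/r = 0.1000/0.08 = 1.2500
ω₃ (RL) = (vx + vy − k·ωz)/r = 1.5000/0.08 = 18.7500
ω₄ (RR) = (vx − vy + k·ωz)/r = -1.1000/0.08 = -13.7500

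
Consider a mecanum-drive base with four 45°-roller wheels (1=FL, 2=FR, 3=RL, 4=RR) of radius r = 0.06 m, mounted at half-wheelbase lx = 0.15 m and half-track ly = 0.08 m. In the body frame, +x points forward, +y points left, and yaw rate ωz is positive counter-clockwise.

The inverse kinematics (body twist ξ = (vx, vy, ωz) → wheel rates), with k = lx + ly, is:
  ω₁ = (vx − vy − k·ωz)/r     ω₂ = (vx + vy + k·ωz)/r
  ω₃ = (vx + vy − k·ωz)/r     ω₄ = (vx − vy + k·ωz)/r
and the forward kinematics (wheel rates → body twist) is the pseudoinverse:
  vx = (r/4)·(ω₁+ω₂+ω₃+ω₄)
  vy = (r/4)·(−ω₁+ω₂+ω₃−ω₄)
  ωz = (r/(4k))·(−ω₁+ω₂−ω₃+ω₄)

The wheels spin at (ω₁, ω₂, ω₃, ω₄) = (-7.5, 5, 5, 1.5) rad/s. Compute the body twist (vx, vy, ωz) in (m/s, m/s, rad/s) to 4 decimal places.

(0.0600, 0.2400, 0.5870)

k = lx + ly = 0.15 + 0.08 = 0.2300
ω₁+ω₂+ω₃+ω₄ = 4.0000  →  vx = (0.06/4)·4.0000 = 0.0600
−ω₁+ω₂+ω₃−ω₄ = 16.0000  →  vy = (0.06/4)·16.0000 = 0.2400
−ω₁+ω₂−ω₃+ω₄ = 9.0000  →  ωz = (0.06/0.9200)·9.0000 = 0.5870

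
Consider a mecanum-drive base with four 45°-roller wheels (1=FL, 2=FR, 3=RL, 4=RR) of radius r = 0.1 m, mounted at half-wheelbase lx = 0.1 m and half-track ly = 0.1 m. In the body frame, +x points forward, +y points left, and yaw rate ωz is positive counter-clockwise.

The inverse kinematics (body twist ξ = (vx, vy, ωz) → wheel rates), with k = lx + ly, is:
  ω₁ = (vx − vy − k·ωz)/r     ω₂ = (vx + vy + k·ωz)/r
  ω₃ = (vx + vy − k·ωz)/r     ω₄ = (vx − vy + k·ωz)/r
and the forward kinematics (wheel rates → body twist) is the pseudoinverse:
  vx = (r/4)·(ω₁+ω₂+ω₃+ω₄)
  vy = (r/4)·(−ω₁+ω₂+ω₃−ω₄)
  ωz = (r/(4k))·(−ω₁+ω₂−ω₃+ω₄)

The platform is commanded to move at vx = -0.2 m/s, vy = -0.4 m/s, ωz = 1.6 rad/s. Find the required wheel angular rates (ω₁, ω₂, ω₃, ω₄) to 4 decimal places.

k = lx + ly = 0.1 + 0.1 = 0.2000;  k·ωz = 0.2000·1.6 = 0.3200
ω₁ (FL) = (vx − vy − k·ωz)/r = -0.1200/0.1 = -1.2000
ω₂ (FR) = (vx + vy + k·ωz)/r = -0.2800/0.1 = -2.8000
ω₃ (RL) = (vx + vy − k·ωz)/r = -0.9200/0.1 = -9.2000
ω₄ (RR) = (vx − vy + k·ωz)/r = 0.5200/0.1 = 5.2000

(-1.2000, -2.8000, -9.2000, 5.2000)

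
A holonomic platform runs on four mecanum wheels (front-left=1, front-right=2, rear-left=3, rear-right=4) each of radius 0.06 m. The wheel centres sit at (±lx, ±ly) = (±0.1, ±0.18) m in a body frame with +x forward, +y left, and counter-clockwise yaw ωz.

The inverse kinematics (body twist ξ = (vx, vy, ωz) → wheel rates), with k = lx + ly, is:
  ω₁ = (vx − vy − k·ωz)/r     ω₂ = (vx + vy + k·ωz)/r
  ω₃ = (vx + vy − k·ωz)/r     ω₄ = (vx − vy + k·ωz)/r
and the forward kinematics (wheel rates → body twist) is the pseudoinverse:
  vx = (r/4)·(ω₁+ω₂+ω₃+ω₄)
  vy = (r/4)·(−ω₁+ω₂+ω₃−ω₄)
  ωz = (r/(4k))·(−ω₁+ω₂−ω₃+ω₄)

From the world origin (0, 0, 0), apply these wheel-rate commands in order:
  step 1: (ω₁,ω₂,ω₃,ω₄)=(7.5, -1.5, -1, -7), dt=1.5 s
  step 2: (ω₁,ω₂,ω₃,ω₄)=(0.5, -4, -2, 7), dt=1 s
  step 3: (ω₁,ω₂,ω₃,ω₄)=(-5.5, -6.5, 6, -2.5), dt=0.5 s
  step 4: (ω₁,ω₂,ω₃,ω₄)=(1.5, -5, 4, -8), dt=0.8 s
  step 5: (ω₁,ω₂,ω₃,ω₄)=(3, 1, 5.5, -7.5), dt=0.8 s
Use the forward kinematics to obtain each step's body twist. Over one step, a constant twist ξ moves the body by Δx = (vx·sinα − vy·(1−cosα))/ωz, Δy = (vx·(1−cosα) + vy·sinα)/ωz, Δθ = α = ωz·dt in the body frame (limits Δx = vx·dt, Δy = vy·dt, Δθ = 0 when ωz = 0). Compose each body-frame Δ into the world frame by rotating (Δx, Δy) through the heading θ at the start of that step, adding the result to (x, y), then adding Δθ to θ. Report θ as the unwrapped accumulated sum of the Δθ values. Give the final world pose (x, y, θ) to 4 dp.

step 1: ξ=(vx,vy,ωz)=(-0.0300, -0.0450, -0.8036), dt=1.5 → body Δ=(-0.0709, -0.0283, -1.2054) → world pose (-0.0709, -0.0283, -1.2054)
step 2: ξ=(vx,vy,ωz)=(0.0225, -0.2025, 0.2411), dt=1.0 → body Δ=(0.0466, -0.1978, 0.2411) → world pose (-0.2390, -0.1425, -0.9643)
step 3: ξ=(vx,vy,ωz)=(-0.1275, 0.1125, -0.5089), dt=0.5 → body Δ=(-0.0559, 0.0637, -0.2545) → world pose (-0.2185, -0.0602, -1.2187)
step 4: ξ=(vx,vy,ωz)=(-0.1125, 0.0825, -0.9911), dt=0.8 → body Δ=(-0.0560, 0.0931, -0.7929) → world pose (-0.1504, 0.0245, -2.0116)
step 5: ξ=(vx,vy,ωz)=(0.0300, 0.1650, -0.8036), dt=0.8 → body Δ=(0.0634, 0.1156, -0.6429) → world pose (-0.0729, -0.0822, -2.6545)

(-0.0729, -0.0822, -2.6545)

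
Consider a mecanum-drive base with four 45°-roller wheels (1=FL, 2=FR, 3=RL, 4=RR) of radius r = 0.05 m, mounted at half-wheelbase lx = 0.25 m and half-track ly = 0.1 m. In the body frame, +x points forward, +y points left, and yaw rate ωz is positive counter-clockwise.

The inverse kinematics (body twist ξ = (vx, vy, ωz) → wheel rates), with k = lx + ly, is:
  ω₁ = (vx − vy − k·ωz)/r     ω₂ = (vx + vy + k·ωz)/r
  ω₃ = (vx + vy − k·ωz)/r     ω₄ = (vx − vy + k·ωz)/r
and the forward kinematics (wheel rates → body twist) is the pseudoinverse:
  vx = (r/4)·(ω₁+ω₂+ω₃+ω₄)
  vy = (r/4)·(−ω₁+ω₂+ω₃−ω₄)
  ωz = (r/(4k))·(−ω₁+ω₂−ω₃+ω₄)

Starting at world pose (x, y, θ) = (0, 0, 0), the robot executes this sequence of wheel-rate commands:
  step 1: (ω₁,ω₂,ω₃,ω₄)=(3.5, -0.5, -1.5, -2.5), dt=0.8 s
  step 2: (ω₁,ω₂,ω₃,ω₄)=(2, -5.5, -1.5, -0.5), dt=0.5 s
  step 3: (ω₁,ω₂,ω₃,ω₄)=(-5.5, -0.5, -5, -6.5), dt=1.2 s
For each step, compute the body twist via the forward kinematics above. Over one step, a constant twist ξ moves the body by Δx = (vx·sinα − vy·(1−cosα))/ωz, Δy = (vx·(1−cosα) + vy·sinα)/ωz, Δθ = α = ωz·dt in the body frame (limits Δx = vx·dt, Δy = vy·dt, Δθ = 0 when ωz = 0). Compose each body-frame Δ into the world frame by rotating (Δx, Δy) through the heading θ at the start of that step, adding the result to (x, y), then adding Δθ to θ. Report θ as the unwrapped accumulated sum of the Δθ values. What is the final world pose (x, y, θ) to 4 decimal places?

step 1: ξ=(vx,vy,ωz)=(-0.0125, -0.0375, -0.1786), dt=0.8 → body Δ=(-0.0121, -0.0292, -0.1429) → world pose (-0.0121, -0.0292, -0.1429)
step 2: ξ=(vx,vy,ωz)=(-0.0688, -0.1063, -0.2321), dt=0.5 → body Δ=(-0.0374, -0.0510, -0.1161) → world pose (-0.0564, -0.0744, -0.2589)
step 3: ξ=(vx,vy,ωz)=(-0.2188, 0.0813, 0.1250), dt=1.2 → body Δ=(-0.2688, 0.0775, 0.1500) → world pose (-0.2964, 0.0694, -0.1089)

(-0.2964, 0.0694, -0.1089)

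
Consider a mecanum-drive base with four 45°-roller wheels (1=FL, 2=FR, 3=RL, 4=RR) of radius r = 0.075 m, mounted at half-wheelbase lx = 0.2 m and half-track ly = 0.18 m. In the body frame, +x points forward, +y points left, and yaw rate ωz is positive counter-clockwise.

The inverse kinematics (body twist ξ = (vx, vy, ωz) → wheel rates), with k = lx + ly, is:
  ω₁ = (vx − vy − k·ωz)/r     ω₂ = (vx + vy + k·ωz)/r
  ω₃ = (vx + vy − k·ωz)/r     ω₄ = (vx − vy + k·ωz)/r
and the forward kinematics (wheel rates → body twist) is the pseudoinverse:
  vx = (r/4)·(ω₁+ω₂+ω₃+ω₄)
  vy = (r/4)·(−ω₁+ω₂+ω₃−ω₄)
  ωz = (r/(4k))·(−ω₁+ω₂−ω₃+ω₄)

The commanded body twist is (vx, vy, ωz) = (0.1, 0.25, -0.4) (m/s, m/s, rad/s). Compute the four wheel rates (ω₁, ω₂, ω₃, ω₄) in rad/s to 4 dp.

(0.0267, 2.6400, 6.6933, -4.0267)

k = lx + ly = 0.2 + 0.18 = 0.3800;  k·ωz = 0.3800·-0.4 = -0.1520
ω₁ (FL) = (vx − vy − k·ωz)/r = 0.0020/0.075 = 0.0267
ω₂ (FR) = (vx + vy + k·ωz)/r = 0.1980/0.075 = 2.6400
ω₃ (RL) = (vx + vy − k·ωz)/r = 0.5020/0.075 = 6.6933
ω₄ (RR) = (vx − vy + k·ωz)/r = -0.3020/0.075 = -4.0267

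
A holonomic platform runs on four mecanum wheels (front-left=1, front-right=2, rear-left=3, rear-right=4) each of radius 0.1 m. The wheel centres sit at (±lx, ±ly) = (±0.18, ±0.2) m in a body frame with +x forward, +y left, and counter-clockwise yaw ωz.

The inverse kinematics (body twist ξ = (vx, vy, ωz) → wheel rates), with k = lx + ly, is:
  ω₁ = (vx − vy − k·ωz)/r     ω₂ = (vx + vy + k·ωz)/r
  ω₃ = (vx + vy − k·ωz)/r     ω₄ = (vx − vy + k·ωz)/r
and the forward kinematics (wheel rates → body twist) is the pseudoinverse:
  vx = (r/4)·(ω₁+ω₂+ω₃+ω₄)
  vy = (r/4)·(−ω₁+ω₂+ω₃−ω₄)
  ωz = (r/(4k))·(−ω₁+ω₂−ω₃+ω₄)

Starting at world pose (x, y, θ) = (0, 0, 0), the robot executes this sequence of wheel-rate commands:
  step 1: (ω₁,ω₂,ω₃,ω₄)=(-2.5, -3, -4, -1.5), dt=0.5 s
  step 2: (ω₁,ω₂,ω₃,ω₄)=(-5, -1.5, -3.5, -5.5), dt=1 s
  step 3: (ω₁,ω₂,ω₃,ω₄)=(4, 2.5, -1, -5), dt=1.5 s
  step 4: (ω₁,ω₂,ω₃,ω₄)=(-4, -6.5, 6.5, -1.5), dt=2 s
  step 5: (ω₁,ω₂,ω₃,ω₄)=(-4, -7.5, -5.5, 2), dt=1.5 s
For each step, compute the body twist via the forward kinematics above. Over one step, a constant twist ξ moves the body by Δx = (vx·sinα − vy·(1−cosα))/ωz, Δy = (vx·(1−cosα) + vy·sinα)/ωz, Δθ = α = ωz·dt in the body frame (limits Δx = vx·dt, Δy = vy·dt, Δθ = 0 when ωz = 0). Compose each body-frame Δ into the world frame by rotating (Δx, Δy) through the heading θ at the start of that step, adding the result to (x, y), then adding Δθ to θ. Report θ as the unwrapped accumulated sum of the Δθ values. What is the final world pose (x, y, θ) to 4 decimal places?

(-0.8225, 1.0399, -1.3651)

step 1: ξ=(vx,vy,ωz)=(-0.2750, -0.0750, 0.1316), dt=0.5 → body Δ=(-0.1362, -0.0420, 0.0658) → world pose (-0.1362, -0.0420, 0.0658)
step 2: ξ=(vx,vy,ωz)=(-0.3875, 0.1375, 0.0987), dt=1.0 → body Δ=(-0.3937, 0.1182, 0.0987) → world pose (-0.5367, 0.0500, 0.1645)
step 3: ξ=(vx,vy,ωz)=(0.0125, 0.0625, -0.3618), dt=1.5 → body Δ=(0.0427, 0.0842, -0.5428) → world pose (-0.5084, 0.1401, -0.3783)
step 4: ξ=(vx,vy,ωz)=(-0.1375, 0.1375, -0.6908), dt=2.0 → body Δ=(-0.0339, 0.3571, -1.3816) → world pose (-0.4080, 0.4845, -1.7599)
step 5: ξ=(vx,vy,ωz)=(-0.3750, -0.2750, 0.2632), dt=1.5 → body Δ=(-0.4676, -0.5115, 0.3947) → world pose (-0.8225, 1.0399, -1.3651)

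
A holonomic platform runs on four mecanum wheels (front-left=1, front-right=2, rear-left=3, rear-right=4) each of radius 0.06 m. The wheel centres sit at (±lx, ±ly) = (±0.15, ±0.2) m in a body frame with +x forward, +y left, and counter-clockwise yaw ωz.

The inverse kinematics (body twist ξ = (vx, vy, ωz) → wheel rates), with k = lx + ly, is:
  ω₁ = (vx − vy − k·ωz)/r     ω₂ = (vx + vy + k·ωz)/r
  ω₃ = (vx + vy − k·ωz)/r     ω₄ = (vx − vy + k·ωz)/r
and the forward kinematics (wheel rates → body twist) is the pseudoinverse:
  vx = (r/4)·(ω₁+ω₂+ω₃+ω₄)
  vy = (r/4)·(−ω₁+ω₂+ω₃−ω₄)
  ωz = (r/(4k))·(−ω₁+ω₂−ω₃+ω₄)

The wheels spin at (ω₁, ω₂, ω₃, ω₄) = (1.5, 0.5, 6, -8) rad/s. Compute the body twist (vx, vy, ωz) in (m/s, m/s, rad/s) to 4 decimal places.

k = lx + ly = 0.15 + 0.2 = 0.3500
ω₁+ω₂+ω₃+ω₄ = 0.0000  →  vx = (0.06/4)·0.0000 = 0.0000
−ω₁+ω₂+ω₃−ω₄ = 13.0000  →  vy = (0.06/4)·13.0000 = 0.1950
−ω₁+ω₂−ω₃+ω₄ = -15.0000  →  ωz = (0.06/1.4000)·-15.0000 = -0.6429

(0.0000, 0.1950, -0.6429)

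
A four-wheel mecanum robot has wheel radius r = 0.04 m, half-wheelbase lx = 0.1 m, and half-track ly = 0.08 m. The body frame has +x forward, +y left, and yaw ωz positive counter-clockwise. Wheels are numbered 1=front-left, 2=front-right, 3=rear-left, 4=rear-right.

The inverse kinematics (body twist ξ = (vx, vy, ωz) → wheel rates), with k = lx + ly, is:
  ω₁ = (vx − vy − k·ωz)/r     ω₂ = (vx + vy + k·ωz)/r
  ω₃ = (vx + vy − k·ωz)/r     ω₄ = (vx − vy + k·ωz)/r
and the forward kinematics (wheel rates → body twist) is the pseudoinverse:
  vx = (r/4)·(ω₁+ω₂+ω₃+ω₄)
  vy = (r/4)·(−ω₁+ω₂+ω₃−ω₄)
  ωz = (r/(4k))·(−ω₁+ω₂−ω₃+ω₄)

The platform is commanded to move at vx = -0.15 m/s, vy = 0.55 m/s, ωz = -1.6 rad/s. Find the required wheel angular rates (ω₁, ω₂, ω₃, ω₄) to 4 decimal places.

(-10.3000, 2.8000, 17.2000, -24.7000)

k = lx + ly = 0.1 + 0.08 = 0.1800;  k·ωz = 0.1800·-1.6 = -0.2880
ω₁ (FL) = (vx − vy − k·ωz)/r = -0.4120/0.04 = -10.3000
ω₂ (FR) = (vx + vy + k·ωz)/r = 0.1120/0.04 = 2.8000
ω₃ (RL) = (vx + vy − k·ωz)/r = 0.6880/0.04 = 17.2000
ω₄ (RR) = (vx − vy + k·ωz)/r = -0.9880/0.04 = -24.7000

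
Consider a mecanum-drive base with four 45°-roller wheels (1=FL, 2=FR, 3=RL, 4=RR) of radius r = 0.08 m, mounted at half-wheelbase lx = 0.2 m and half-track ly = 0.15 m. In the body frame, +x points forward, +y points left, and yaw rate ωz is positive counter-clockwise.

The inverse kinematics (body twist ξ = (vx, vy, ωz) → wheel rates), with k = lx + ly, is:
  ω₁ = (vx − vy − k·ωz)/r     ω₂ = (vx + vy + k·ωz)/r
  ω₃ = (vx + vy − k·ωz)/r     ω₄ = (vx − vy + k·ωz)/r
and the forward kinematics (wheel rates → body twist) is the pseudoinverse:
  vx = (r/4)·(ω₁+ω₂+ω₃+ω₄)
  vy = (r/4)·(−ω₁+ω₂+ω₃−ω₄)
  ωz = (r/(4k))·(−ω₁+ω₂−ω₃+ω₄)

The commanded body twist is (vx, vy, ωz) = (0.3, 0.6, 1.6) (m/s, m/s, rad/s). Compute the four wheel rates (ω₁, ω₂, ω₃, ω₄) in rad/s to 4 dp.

k = lx + ly = 0.2 + 0.15 = 0.3500;  k·ωz = 0.3500·1.6 = 0.5600
ω₁ (FL) = (vx − vy − k·ωz)/r = -0.8600/0.08 = -10.7500
ω₂ (FR) = (vx + vy + k·ωz)/r = 1.4600/0.08 = 18.2500
ω₃ (RL) = (vx + vy − k·ωz)/r = 0.3400/0.08 = 4.2500
ω₄ (RR) = (vx − vy + k·ωz)/r = 0.2600/0.08 = 3.2500

(-10.7500, 18.2500, 4.2500, 3.2500)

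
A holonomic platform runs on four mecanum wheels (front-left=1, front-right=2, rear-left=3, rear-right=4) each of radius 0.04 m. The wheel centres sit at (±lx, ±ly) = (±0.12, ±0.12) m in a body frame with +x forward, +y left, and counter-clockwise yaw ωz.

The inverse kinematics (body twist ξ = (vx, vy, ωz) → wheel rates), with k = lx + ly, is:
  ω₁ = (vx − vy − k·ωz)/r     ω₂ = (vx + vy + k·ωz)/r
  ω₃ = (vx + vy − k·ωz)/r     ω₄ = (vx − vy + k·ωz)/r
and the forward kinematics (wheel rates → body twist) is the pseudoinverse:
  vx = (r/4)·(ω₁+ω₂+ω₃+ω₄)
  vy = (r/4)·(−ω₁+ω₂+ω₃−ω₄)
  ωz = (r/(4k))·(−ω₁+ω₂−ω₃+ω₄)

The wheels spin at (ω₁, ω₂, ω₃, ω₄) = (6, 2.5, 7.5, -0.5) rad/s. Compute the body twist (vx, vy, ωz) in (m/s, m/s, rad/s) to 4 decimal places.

(0.1550, 0.0450, -0.4792)

k = lx + ly = 0.12 + 0.12 = 0.2400
ω₁+ω₂+ω₃+ω₄ = 15.5000  →  vx = (0.04/4)·15.5000 = 0.1550
−ω₁+ω₂+ω₃−ω₄ = 4.5000  →  vy = (0.04/4)·4.5000 = 0.0450
−ω₁+ω₂−ω₃+ω₄ = -11.5000  →  ωz = (0.04/0.9600)·-11.5000 = -0.4792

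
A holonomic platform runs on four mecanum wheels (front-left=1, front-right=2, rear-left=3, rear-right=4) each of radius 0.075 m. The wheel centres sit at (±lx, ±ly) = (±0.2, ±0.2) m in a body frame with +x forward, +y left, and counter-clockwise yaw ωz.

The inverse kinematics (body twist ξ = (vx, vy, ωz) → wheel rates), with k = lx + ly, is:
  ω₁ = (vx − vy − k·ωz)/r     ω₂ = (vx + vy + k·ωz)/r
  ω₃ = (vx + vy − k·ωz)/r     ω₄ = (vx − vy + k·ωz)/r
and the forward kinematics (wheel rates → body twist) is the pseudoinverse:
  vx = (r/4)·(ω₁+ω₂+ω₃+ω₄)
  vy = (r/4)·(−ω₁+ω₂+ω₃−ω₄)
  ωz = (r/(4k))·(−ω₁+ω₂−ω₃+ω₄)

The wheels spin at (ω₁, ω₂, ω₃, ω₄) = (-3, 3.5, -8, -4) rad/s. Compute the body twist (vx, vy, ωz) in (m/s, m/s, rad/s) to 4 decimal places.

k = lx + ly = 0.2 + 0.2 = 0.4000
ω₁+ω₂+ω₃+ω₄ = -11.5000  →  vx = (0.075/4)·-11.5000 = -0.2156
−ω₁+ω₂+ω₃−ω₄ = 2.5000  →  vy = (0.075/4)·2.5000 = 0.0469
−ω₁+ω₂−ω₃+ω₄ = 10.5000  →  ωz = (0.075/1.6000)·10.5000 = 0.4922

(-0.2156, 0.0469, 0.4922)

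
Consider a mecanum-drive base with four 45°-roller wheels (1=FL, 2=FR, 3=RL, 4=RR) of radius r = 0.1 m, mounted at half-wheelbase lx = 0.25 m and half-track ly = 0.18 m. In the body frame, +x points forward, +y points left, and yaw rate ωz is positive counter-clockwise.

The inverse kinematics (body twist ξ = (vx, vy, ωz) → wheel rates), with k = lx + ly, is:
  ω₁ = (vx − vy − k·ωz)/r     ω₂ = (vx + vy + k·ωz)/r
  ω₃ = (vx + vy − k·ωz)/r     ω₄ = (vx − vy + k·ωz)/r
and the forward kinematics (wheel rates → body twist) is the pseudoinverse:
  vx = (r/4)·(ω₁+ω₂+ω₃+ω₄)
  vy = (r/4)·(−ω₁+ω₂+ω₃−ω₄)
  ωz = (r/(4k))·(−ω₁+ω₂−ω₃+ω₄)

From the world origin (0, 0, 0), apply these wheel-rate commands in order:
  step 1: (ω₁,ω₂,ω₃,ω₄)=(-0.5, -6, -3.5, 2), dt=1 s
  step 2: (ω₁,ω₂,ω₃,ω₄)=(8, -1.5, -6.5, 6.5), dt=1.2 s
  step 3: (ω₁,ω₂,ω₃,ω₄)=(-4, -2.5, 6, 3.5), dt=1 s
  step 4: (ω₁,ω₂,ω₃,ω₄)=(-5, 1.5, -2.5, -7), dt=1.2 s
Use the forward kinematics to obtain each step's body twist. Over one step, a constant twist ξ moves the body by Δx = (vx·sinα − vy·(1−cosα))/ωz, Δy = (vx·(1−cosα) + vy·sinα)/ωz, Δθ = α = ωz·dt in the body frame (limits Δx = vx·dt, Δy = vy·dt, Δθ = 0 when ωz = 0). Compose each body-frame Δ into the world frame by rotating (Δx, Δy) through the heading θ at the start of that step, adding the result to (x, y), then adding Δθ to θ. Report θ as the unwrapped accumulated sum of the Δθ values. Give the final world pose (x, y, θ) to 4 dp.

(-0.3334, -0.5855, 0.3256)

step 1: ξ=(vx,vy,ωz)=(-0.2000, -0.2750, 0.0000), dt=1.0 → body Δ=(-0.2000, -0.2750, 0.0000) → world pose (-0.2000, -0.2750, 0.0000)
step 2: ξ=(vx,vy,ωz)=(0.1625, -0.5625, 0.2035), dt=1.2 → body Δ=(0.2751, -0.6446, 0.2442) → world pose (0.0751, -0.9196, 0.2442)
step 3: ξ=(vx,vy,ωz)=(0.0750, 0.1000, -0.0581), dt=1.0 → body Δ=(0.0779, 0.0978, -0.0581) → world pose (0.1270, -0.8059, 0.1860)
step 4: ξ=(vx,vy,ωz)=(-0.3250, 0.2750, 0.1163), dt=1.2 → body Δ=(-0.4117, 0.3018, 0.1395) → world pose (-0.3334, -0.5855, 0.3256)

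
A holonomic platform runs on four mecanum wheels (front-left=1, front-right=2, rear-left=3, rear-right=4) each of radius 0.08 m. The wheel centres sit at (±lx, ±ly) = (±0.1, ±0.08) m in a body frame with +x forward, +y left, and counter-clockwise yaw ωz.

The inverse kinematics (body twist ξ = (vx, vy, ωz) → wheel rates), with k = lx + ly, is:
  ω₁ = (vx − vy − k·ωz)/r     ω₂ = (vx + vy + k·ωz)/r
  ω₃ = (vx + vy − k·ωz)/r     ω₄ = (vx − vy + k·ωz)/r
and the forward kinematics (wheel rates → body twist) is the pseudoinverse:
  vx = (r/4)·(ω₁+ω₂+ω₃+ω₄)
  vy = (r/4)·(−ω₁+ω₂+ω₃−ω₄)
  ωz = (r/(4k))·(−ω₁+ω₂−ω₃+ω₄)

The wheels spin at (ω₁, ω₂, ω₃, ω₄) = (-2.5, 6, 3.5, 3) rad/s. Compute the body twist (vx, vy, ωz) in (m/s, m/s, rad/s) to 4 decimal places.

k = lx + ly = 0.1 + 0.08 = 0.1800
ω₁+ω₂+ω₃+ω₄ = 10.0000  →  vx = (0.08/4)·10.0000 = 0.2000
−ω₁+ω₂+ω₃−ω₄ = 9.0000  →  vy = (0.08/4)·9.0000 = 0.1800
−ω₁+ω₂−ω₃+ω₄ = 8.0000  →  ωz = (0.08/0.7200)·8.0000 = 0.8889

(0.2000, 0.1800, 0.8889)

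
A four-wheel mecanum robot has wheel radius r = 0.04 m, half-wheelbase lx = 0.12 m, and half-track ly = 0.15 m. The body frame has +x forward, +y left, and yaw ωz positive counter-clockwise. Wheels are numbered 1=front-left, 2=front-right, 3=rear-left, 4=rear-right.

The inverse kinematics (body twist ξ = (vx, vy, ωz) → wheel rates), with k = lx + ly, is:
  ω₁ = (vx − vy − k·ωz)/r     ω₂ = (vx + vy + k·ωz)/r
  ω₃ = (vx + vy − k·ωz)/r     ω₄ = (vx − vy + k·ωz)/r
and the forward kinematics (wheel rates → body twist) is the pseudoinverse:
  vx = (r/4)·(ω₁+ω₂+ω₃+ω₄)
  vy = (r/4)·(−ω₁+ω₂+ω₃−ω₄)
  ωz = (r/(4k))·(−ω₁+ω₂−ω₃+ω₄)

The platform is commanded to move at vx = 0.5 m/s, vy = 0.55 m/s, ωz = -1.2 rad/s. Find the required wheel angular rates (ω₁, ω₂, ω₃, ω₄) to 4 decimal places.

(6.8500, 18.1500, 34.3500, -9.3500)

k = lx + ly = 0.12 + 0.15 = 0.2700;  k·ωz = 0.2700·-1.2 = -0.3240
ω₁ (FL) = (vx − vy − k·ωz)/r = 0.2740/0.04 = 6.8500
ω₂ (FR) = (vx + vy + k·ωz)/r = 0.7260/0.04 = 18.1500
ω₃ (RL) = (vx + vy − k·ωz)/r = 1.3740/0.04 = 34.3500
ω₄ (RR) = (vx − vy + k·ωz)/r = -0.3740/0.04 = -9.3500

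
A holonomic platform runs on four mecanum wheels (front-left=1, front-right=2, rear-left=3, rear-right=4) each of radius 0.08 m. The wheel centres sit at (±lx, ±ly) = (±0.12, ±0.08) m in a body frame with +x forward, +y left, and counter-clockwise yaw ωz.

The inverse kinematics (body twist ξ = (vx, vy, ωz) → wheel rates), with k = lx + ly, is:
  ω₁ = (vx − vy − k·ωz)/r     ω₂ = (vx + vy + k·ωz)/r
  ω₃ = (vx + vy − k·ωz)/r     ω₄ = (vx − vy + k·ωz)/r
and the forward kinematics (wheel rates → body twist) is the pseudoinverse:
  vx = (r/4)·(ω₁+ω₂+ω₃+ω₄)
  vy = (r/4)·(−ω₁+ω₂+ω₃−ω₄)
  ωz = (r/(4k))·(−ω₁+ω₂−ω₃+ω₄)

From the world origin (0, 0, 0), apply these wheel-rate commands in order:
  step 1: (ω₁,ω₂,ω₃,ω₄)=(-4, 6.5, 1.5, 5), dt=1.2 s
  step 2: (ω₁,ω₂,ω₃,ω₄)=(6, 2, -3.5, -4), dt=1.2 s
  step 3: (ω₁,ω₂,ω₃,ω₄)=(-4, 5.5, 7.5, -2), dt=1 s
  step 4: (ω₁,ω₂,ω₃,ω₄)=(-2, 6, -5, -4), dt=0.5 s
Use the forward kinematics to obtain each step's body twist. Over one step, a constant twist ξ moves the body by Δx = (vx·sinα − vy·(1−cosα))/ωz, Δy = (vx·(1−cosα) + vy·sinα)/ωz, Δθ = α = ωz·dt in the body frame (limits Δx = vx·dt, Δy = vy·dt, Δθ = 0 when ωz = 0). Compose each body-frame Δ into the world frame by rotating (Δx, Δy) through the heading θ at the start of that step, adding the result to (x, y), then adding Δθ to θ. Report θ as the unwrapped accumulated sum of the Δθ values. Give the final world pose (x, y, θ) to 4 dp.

(-0.2642, 0.4919, 1.5900)

step 1: ξ=(vx,vy,ωz)=(0.1800, 0.1400, 1.4000), dt=1.2 → body Δ=(0.0169, 0.2420, 1.6800) → world pose (0.0169, 0.2420, 1.6800)
step 2: ξ=(vx,vy,ωz)=(0.0100, -0.0700, -0.4500), dt=1.2 → body Δ=(-0.0107, -0.0831, -0.5400) → world pose (0.1007, 0.2404, 1.1400)
step 3: ξ=(vx,vy,ωz)=(0.1400, 0.3800, 0.0000), dt=1.0 → body Δ=(0.1400, 0.3800, 0.0000) → world pose (-0.1861, 0.5263, 1.1400)
step 4: ξ=(vx,vy,ωz)=(-0.1000, 0.1400, 0.9000), dt=0.5 → body Δ=(-0.0638, 0.0566, 0.4500) → world pose (-0.2642, 0.4919, 1.5900)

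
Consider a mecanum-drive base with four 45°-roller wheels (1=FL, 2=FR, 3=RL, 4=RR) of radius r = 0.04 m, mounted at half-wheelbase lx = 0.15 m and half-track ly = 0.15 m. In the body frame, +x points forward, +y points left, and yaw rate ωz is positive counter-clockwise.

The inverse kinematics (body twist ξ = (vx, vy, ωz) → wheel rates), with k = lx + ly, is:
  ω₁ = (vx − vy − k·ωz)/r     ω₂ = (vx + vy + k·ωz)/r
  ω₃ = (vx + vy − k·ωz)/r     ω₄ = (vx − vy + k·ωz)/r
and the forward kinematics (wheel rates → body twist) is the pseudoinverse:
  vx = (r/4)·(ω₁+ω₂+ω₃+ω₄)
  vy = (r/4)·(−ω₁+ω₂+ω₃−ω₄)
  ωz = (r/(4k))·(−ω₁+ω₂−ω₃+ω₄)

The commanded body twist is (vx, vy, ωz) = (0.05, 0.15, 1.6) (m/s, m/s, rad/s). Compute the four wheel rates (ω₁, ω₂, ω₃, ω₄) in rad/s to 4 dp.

k = lx + ly = 0.15 + 0.15 = 0.3000;  k·ωz = 0.3000·1.6 = 0.4800
ω₁ (FL) = (vx − vy − k·ωz)/r = -0.5800/0.04 = -14.5000
ω₂ (FR) = (vx + vy + k·ωz)/r = 0.6800/0.04 = 17.0000
ω₃ (RL) = (vx + vy − k·ωz)/r = -0.2800/0.04 = -7.0000
ω₄ (RR) = (vx − vy + k·ωz)/r = 0.3800/0.04 = 9.5000

(-14.5000, 17.0000, -7.0000, 9.5000)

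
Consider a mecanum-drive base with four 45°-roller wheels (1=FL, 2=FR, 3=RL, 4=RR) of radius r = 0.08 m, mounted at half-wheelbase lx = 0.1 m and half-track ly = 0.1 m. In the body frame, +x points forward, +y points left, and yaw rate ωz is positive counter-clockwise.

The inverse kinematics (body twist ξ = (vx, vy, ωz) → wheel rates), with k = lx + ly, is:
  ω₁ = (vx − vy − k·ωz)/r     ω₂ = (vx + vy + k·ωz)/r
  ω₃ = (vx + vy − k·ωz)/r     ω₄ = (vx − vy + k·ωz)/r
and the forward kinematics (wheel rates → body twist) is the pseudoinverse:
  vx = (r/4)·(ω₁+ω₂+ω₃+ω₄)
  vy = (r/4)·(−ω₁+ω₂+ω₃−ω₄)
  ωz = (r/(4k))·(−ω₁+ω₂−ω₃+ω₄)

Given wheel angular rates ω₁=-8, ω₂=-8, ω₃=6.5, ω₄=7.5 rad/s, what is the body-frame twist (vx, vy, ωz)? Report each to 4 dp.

k = lx + ly = 0.1 + 0.1 = 0.2000
ω₁+ω₂+ω₃+ω₄ = -2.0000  →  vx = (0.08/4)·-2.0000 = -0.0400
−ω₁+ω₂+ω₃−ω₄ = -1.0000  →  vy = (0.08/4)·-1.0000 = -0.0200
−ω₁+ω₂−ω₃+ω₄ = 1.0000  →  ωz = (0.08/0.8000)·1.0000 = 0.1000

(-0.0400, -0.0200, 0.1000)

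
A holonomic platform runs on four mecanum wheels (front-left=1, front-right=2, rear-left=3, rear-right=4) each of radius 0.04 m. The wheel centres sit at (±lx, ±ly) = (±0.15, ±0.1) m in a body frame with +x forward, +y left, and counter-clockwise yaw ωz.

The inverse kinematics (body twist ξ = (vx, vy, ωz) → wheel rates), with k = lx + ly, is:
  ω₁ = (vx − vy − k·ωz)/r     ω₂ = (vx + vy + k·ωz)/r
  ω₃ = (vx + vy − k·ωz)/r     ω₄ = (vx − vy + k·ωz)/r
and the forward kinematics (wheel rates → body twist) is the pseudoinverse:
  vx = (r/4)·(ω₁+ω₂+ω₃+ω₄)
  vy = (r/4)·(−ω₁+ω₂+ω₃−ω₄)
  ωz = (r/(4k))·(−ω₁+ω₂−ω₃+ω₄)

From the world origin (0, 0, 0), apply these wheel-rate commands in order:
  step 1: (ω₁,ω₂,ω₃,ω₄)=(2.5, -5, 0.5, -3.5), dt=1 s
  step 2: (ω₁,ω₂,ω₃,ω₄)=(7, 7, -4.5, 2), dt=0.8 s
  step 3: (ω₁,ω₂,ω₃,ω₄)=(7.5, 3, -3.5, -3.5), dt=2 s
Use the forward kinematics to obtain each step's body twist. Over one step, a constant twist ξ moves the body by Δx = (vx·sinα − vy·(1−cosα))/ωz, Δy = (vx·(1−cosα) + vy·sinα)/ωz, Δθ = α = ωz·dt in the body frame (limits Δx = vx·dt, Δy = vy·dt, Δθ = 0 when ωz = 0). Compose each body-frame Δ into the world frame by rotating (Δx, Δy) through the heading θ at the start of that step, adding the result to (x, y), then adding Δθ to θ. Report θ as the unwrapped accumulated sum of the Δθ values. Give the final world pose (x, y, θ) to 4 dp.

step 1: ξ=(vx,vy,ωz)=(-0.0550, -0.0350, -0.4600), dt=1.0 → body Δ=(-0.0610, -0.0214, -0.4600) → world pose (-0.0610, -0.0214, -0.4600)
step 2: ξ=(vx,vy,ωz)=(0.1150, -0.0650, 0.2600), dt=0.8 → body Δ=(0.0967, -0.0421, 0.2080) → world pose (0.0070, -0.1020, -0.2520)
step 3: ξ=(vx,vy,ωz)=(0.0350, -0.0450, -0.1800), dt=2.0 → body Δ=(0.0525, -0.1005, -0.3600) → world pose (0.0327, -0.2124, -0.6120)

(0.0327, -0.2124, -0.6120)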